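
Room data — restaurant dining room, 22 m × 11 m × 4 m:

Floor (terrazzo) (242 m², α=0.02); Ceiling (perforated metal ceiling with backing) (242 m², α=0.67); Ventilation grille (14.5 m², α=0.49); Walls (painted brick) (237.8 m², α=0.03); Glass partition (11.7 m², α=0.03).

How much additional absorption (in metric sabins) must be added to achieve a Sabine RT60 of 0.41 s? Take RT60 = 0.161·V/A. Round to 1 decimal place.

Summing Sᵢαᵢ: 4.840 + 162.140 + 7.105 + 7.134 + 0.351 → A₁ = 181.570 sabins.
Target A₂ = 0.161·968/0.41 = 380.117 sabins (V = 968 m³).
Additional absorption ΔA = 380.117 − 181.570 = 198.5 sabins.

198.5 sabins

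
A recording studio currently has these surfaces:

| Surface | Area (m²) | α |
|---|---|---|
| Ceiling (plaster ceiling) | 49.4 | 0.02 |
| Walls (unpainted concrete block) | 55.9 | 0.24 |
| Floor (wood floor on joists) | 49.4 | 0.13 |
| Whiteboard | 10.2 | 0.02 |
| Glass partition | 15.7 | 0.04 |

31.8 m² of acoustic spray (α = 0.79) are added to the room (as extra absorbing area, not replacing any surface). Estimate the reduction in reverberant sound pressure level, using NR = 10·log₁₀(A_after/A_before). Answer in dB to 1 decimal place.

3.3 dB

Equivalent absorption area: A_before = 49.4*0.02 + 55.9*0.24 + 49.4*0.13 + 10.2*0.02 + 15.7*0.04 = 21.658 m².
Added absorption = 31.8 × 0.79 = 25.122 sabins.
A_after = 21.658 + 25.122 = 46.780 sabins.
Reduction = 10 log₁₀(A_after/A_before) = 10 log₁₀(2.1599) = 3.3 dB.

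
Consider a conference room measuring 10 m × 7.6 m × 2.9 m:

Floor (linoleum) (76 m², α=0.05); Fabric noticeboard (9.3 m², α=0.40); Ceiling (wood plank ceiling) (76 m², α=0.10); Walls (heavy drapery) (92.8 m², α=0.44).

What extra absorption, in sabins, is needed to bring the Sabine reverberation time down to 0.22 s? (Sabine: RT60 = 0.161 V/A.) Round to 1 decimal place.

105.3 sabins

Equivalent absorption area: A₁ = 76·0.05 + 9.3·0.40 + 76·0.10 + 92.8·0.44 = 55.952 m².
Target A₂ = 0.161·220.4/0.22 = 161.293 sabins (V = 220.4 m³).
Shortfall: 161.293 − 55.952 = 105.3 sabins.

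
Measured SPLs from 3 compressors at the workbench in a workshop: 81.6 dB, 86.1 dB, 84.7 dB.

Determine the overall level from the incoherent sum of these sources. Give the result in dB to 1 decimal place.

Σ 10^(Lᵢ/10) = 8.47e+08.
L_total = 10·log₁₀(8.47e+08) = 89.3 dB.

89.3 dB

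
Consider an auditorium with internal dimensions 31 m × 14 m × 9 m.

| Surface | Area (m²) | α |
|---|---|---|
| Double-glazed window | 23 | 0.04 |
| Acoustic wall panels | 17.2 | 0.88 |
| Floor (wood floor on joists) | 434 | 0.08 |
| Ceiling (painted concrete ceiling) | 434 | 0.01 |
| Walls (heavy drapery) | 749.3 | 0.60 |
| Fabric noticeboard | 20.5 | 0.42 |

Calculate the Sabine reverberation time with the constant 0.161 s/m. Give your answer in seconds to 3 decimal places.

1.225 sec

A = Σ Sᵢαᵢ = 23·0.04 + 17.2·0.88 + 434·0.08 + 434·0.01 + 749.3·0.60 + 20.5·0.42 = 513.306 sabins.
Room volume: 3906 m³.
RT60 = 0.161 · V / A = 0.161 × 3906 / 513.306 = 1.225 s.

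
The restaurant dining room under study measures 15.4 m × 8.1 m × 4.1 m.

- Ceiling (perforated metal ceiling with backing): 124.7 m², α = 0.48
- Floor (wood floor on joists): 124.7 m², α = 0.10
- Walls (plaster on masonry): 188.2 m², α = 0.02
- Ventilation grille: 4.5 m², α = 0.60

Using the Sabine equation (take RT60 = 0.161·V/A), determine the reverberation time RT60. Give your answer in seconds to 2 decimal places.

1.05 s

Total absorption A = 124.7*0.48 + 124.7*0.10 + 188.2*0.02 + 4.5*0.60
  = 59.856 + 12.470 + 3.764 + 2.700 = 78.790 m² sabins.
V = 15.4·8.1·4.1 = 511.434 m³.
Sabine: RT60 = 0.161 × 511.434 / 78.790 = 1.05 s.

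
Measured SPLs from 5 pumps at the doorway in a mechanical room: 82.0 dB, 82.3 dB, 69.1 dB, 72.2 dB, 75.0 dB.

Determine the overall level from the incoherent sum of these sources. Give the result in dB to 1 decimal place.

85.9 dB

Converting to relative power and adding: 10^(82.0/10) + 10^(82.3/10) + 10^(69.1/10) + 10^(72.2/10) + 10^(75.0/10) = 3.847e+08.
L_total = 10·log₁₀(3.847e+08) = 85.9 dB.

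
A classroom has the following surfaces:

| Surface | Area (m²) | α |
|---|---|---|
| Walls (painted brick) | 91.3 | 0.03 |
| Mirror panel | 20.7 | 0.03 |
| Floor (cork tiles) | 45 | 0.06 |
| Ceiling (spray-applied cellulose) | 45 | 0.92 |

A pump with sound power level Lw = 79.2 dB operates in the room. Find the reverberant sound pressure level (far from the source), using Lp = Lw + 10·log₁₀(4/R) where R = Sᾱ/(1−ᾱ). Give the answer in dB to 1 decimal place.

Σ(Sᵢαᵢ) = 91.3×0.03 + 20.7×0.03 + 45×0.06 + 45×0.92 = 47.460; total area S = 202.0 m².
ᾱ = 0.2350, so room constant R = A/(1−ᾱ) = 62.039 m².
Lp = 79.2 + 10·log₁₀(4/62.039) = 79.2 + (-11.91) = 67.3 dB.

67.3 dB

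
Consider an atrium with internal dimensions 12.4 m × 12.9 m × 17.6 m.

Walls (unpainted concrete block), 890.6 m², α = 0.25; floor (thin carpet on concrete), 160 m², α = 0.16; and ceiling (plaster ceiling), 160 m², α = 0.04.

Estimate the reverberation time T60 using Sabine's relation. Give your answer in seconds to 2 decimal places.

1.78 s

Equivalent absorption area: A = 890.6·0.25 + 160·0.16 + 160·0.04 = 254.650 m².
V = 12.4·12.9·17.6 = 2815.296 m³.
T = 0.161 V/A = 0.161·2815.296/254.650 = 1.78 s.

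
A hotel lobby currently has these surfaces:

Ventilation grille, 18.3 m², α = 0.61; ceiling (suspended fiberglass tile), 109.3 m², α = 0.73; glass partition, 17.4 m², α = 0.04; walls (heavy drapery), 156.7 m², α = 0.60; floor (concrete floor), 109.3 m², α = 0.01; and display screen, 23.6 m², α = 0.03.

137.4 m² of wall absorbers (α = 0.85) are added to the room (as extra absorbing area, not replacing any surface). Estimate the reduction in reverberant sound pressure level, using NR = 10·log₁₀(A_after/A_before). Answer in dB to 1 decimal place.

2.1 dB

Total absorption A_before = 18.3×0.61 + 109.3×0.73 + 17.4×0.04 + 156.7×0.60 + 109.3×0.01 + 23.6×0.03
  = 11.163 + 79.789 + 0.696 + 94.020 + 1.093 + 0.708 = 187.469 m² sabins.
Treatment contributes 137.4·0.85 = 116.790 sabins.
New total A_after = 304.259 sabins.
Reduction = 10 log₁₀(A_after/A_before) = 10 log₁₀(1.6230) = 2.1 dB.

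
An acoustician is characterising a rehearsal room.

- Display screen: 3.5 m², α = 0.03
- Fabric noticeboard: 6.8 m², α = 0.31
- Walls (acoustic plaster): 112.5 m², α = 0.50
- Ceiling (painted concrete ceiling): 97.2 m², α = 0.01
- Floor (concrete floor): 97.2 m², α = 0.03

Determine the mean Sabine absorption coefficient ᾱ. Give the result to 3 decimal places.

Total surface area S = 317.2 m².
A = 3.5×0.03 + 6.8×0.31 + 112.5×0.50 + 97.2×0.01 + 97.2×0.03 = 62.351 sabins.
ᾱ = 62.351 / 317.2 = 0.197.

0.197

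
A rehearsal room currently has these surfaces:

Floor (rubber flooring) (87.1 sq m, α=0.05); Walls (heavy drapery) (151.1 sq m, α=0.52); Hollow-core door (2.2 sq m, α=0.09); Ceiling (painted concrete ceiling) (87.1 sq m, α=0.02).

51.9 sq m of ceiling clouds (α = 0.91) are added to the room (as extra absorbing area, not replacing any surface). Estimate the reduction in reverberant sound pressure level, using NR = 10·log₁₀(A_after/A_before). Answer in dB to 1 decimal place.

1.9 dB

Total absorption A_before = 87.1·0.05 + 151.1·0.52 + 2.2·0.09 + 87.1·0.02
  = 4.355 + 78.572 + 0.198 + 1.742 = 84.867 sq m sabins.
Treatment contributes 51.9·0.91 = 47.229 sabins.
New total A_after = 132.096 sabins.
NR = 10·log₁₀(132.096/84.867) = 1.9 dB.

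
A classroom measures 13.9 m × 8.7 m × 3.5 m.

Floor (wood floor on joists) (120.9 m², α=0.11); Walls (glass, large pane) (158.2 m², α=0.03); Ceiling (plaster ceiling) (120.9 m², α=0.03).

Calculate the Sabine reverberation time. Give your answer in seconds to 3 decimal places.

3.144 s

Total absorption A = 120.9·0.11 + 158.2·0.03 + 120.9·0.03
  = 13.299 + 4.746 + 3.627 = 21.672 m² sabins.
Room volume: 423.255 m³.
RT60 = 0.161 · V / A = 0.161 × 423.255 / 21.672 = 3.144 s.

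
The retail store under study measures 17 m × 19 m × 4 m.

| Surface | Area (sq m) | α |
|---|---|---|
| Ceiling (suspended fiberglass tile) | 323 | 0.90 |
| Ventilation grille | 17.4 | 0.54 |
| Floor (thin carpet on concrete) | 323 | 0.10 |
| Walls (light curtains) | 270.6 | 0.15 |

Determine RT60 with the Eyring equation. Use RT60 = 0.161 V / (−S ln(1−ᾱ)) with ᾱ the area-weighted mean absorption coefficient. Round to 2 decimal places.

0.44 sec

Total surface area S = 323 + 17.4 + 323 + 270.6 = 934.0 sq m.
Σ(Sᵢαᵢ) = 323×0.90 + 17.4×0.54 + 323×0.10 + 270.6×0.15 = 372.986.
Mean coefficient ᾱ = A/S = 0.3993.
Eyring denominator: −S ln(1−ᾱ) = 476.022.
V = 17 × 19 × 4 = 1292 m³.
RT60 = 0.161 × 1292 / 476.022 = 0.44 s.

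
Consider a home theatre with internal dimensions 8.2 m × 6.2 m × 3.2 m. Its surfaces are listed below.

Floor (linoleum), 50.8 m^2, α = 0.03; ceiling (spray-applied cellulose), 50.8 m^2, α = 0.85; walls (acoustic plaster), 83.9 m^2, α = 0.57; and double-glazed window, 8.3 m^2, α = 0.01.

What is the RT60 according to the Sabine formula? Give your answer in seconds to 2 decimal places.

0.28 s

Equivalent absorption area: A = 50.8×0.03 + 50.8×0.85 + 83.9×0.57 + 8.3×0.01 = 92.610 m^2.
Room volume: 162.688 m³.
T = 0.161 V/A = 0.161·162.688/92.610 = 0.28 s.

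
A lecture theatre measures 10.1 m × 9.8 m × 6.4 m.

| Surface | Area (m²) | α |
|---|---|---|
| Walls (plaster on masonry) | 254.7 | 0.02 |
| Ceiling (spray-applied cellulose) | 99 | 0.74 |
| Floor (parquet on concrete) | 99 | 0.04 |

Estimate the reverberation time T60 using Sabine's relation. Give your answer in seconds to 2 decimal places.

1.24 sec

Equivalent absorption area: A = 254.7×0.02 + 99×0.74 + 99×0.04 = 82.314 m².
V = 10.1·9.8·6.4 = 633.472 m³.
T = 0.161 V/A = 0.161·633.472/82.314 = 1.24 s.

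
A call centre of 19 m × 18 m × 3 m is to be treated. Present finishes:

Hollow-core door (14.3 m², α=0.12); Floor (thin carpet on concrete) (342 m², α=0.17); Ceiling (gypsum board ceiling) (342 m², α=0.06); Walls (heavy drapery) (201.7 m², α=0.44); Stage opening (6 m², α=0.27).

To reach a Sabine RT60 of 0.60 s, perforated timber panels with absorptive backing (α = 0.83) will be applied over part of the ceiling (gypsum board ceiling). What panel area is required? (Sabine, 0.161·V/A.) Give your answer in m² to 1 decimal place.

Summing Sᵢαᵢ: 1.716 + 58.140 + 20.520 + 88.748 + 1.620 → A₁ = 170.744 sabins.
V = 1026 m³. Target absorption A₂ = 0.161 × 1026 / 0.60 = 275.310 sabins.
ΔA needed = 275.310 − 170.744 = 104.566 sabins.
Each m² of panel replacing the ceiling (gypsum board ceiling) adds (0.83 − 0.06) = 0.77 sabins.
Area = ΔA/Δα = 104.566/0.77 = 135.8 m².

135.8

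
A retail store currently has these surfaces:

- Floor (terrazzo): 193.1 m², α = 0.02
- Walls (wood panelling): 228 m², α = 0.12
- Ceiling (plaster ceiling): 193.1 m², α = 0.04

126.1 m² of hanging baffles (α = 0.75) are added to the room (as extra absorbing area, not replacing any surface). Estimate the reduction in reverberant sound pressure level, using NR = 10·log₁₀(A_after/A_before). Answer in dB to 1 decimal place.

Equivalent absorption area: A_before = 193.1*0.02 + 228*0.12 + 193.1*0.04 = 38.946 m².
Treatment contributes 126.1·0.75 = 94.575 sabins.
A_after = 38.946 + 94.575 = 133.521 sabins.
Reduction = 10 log₁₀(A_after/A_before) = 10 log₁₀(3.4284) = 5.4 dB.

5.4 dB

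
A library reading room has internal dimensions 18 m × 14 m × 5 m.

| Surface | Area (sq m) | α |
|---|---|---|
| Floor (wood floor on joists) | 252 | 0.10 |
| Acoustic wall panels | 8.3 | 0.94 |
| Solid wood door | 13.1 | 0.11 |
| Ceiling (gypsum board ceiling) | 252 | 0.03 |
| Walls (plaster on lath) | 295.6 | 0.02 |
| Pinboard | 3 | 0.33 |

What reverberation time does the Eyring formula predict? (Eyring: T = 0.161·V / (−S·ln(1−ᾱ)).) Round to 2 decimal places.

S = Σ Sᵢ = 824.0 sq m.
Σ(Sᵢαᵢ) = 252·0.10 + 8.3·0.94 + 13.1·0.11 + 252·0.03 + 295.6·0.02 + 3·0.33 = 48.905.
ᾱ = 48.905 / 824.0 = 0.0594.
−S·ln(1−ᾱ) = −824.0 × ln(1 − 0.0594) = 50.460.
V = 18 × 14 × 5 = 1260 m³.
T = 0.161·V/[−S·ln(1−ᾱ)] = 0.161·1260/50.460 = 4.02 s.

4.02 sec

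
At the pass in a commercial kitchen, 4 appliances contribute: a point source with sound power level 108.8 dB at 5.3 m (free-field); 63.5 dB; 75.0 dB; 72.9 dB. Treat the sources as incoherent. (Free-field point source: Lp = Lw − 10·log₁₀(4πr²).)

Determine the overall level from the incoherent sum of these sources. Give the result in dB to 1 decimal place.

84.3 dB

Source at 5.3 m: Lp = 108.8 − 10·log₁₀(4π·5.3²) = 108.8 − 10·log₁₀(352.989) = 83.3 dB.
Converting to relative power and adding: 10^(83.3/10) + 10^(63.5/10) + 10^(75.0/10) + 10^(72.9/10) = 2.672e+08.
L_total = 10·log₁₀(2.672e+08) = 84.3 dB.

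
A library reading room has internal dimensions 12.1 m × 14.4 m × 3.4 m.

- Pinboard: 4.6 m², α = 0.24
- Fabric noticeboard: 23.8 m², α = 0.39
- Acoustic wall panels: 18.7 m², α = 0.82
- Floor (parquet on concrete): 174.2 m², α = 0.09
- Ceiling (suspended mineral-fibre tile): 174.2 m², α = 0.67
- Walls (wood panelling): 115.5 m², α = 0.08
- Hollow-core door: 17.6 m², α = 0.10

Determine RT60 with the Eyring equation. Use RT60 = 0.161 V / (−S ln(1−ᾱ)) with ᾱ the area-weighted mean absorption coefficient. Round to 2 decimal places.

0.47 sec

S = Σ Sᵢ = 528.6 m².
Absorption A = 4.6×0.24 + 23.8×0.39 + 18.7×0.82 + 174.2×0.09 + 174.2×0.67 + 115.5×0.08 + 17.6×0.10 = 169.112 sabins.
ᾱ = 169.112 / 528.6 = 0.3199.
−S·ln(1−ᾱ) = −528.6 × ln(1 − 0.3199) = 203.783.
V = 12.1 × 14.4 × 3.4 = 592.416 m³.
T = 0.161·V/[−S·ln(1−ᾱ)] = 0.161·592.416/203.783 = 0.47 s.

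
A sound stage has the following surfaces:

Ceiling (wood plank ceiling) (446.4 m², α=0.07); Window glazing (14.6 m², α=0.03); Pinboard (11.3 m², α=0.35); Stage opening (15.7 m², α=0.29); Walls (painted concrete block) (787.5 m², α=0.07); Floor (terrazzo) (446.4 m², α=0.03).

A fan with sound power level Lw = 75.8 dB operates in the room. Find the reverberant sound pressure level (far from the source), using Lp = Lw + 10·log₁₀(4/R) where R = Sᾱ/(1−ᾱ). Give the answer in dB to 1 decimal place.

61.2 dB

A = 108.711 sabins; S = 1721.9 m².
ᾱ = 0.0631, so room constant R = A/(1−ᾱ) = 116.033 m².
Lp = Lw + 10 log₁₀(4/R) = 75.8 -14.63 = 61.2 dB.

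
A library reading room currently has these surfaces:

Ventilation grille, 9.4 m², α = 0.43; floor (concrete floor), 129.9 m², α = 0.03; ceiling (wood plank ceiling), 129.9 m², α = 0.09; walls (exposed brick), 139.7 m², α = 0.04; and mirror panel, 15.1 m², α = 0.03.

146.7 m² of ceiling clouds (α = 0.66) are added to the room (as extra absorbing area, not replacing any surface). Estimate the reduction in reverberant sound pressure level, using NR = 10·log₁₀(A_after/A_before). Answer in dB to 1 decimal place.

Total absorption A_before = 9.4×0.43 + 129.9×0.03 + 129.9×0.09 + 139.7×0.04 + 15.1×0.03
  = 4.042 + 3.897 + 11.691 + 5.588 + 0.453 = 25.671 m² sabins.
Treatment contributes 146.7·0.66 = 96.822 sabins.
A_after = 25.671 + 96.822 = 122.493 sabins.
NR = 10·log₁₀(122.493/25.671) = 6.8 dB.

6.8 dB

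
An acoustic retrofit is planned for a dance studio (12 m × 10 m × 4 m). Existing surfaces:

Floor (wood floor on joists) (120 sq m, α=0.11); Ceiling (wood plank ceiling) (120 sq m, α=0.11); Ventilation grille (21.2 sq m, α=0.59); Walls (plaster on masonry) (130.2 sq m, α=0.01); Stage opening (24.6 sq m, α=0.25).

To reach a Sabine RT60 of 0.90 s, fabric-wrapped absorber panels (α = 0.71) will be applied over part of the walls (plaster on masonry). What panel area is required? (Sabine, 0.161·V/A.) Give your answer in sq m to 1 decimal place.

56.4

Summing Sᵢαᵢ: 13.200 + 13.200 + 12.508 + 1.302 + 6.150 → A₁ = 46.360 sabins.
Required A₂ = 0.161·480/0.90 = 85.867 sabins.
Absorption to add: 85.867 − 46.360 = 39.507 sabins.
Each sq m of panel replacing the walls (plaster on masonry) adds (0.71 − 0.01) = 0.70 sabins.
Area = ΔA/Δα = 39.507/0.70 = 56.4 sq m.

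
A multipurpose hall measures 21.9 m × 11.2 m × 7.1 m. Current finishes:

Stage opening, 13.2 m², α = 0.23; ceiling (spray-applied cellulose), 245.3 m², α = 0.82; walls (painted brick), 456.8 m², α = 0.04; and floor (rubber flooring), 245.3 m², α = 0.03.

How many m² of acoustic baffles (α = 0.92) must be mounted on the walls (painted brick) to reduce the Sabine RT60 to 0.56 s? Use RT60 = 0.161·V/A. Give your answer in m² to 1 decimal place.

Equivalent absorption area: A₁ = 13.2*0.23 + 245.3*0.82 + 456.8*0.04 + 245.3*0.03 = 229.813 m².
V = 1741.488 m³. Target absorption A₂ = 0.161 × 1741.488 / 0.56 = 500.678 sabins.
Absorption to add: 500.678 − 229.813 = 270.865 sabins.
Each m² of panel replacing the walls (painted brick) adds (0.92 − 0.04) = 0.88 sabins.
Panel area = 270.865 / 0.88 = 307.8 m².

307.8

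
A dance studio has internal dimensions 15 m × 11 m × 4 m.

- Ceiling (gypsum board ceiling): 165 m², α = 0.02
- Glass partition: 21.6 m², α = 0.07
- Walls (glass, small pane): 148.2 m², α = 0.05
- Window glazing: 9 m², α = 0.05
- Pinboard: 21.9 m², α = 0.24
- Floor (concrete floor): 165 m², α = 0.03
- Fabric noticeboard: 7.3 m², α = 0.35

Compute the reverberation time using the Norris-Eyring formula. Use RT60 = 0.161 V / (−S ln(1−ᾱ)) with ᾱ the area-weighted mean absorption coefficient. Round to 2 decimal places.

S = Σ Sᵢ = 538.0 m².
Absorption A = 165×0.02 + 21.6×0.07 + 148.2×0.05 + 9×0.05 + 21.9×0.24 + 165×0.03 + 7.3×0.35 = 25.433 sabins.
Mean coefficient ᾱ = A/S = 0.0473.
Eyring denominator: −S ln(1−ᾱ) = 26.069.
V = 15 × 11 × 4 = 660 m³.
T = 0.161·V/[−S·ln(1−ᾱ)] = 0.161·660/26.069 = 4.08 s.

4.08 sec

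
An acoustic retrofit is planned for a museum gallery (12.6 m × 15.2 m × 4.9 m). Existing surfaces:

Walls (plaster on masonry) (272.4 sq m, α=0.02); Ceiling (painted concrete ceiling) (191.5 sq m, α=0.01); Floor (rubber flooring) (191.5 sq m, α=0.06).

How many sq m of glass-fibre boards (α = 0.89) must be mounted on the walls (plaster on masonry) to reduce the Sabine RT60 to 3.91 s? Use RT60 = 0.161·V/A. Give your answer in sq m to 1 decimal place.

22.7

A₁ = Σ Sᵢαᵢ = 272.4×0.02 + 191.5×0.01 + 191.5×0.06 = 18.853 sabins.
V = 938.448 m³. Target absorption A₂ = 0.161 × 938.448 / 3.91 = 38.642 sabins.
ΔA needed = 38.642 − 18.853 = 19.789 sabins.
Net gain per sq m: Δα = 0.89 − 0.02 = 0.87.
Area = ΔA/Δα = 19.789/0.87 = 22.7 sq m.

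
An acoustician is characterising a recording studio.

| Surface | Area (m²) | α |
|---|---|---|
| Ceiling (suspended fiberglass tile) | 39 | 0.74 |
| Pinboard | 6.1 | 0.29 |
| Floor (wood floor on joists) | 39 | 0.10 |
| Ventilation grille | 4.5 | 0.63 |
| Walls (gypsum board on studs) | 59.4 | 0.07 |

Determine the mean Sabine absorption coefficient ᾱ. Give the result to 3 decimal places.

0.281

Total surface area S = 148.0 m².
A = 39×0.74 + 6.1×0.29 + 39×0.10 + 4.5×0.63 + 59.4×0.07 = 41.522 sabins.
ᾱ = A/S = 0.281.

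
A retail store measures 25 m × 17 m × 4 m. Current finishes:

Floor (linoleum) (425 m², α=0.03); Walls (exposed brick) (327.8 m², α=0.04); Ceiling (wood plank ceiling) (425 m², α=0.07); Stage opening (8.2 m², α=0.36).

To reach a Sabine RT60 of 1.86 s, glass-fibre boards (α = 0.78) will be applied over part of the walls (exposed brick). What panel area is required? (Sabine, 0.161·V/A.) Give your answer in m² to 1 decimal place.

119.7

Equivalent absorption area: A₁ = 425·0.03 + 327.8·0.04 + 425·0.07 + 8.2·0.36 = 58.564 m².
V = 1700 m³. Target absorption A₂ = 0.161 × 1700 / 1.86 = 147.151 sabins.
ΔA needed = 147.151 − 58.564 = 88.587 sabins.
Each m² of panel replacing the walls (exposed brick) adds (0.78 − 0.04) = 0.74 sabins.
Area = ΔA/Δα = 88.587/0.74 = 119.7 m².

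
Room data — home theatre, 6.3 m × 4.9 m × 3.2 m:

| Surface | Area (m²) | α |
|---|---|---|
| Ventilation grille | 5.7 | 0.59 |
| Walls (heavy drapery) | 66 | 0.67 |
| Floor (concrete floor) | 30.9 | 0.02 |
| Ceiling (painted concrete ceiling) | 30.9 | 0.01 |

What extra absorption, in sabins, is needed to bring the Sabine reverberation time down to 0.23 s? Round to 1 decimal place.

Summing Sᵢαᵢ: 3.363 + 44.220 + 0.618 + 0.309 → A₁ = 48.510 sabins.
For T = 0.23 s, need A₂ = 0.161·V/T = 0.161·98.784/0.23 = 69.149 sabins.
ΔA = A₂ − A₁ = 69.149 − 48.510 = 20.6 sabins.

20.6 sabins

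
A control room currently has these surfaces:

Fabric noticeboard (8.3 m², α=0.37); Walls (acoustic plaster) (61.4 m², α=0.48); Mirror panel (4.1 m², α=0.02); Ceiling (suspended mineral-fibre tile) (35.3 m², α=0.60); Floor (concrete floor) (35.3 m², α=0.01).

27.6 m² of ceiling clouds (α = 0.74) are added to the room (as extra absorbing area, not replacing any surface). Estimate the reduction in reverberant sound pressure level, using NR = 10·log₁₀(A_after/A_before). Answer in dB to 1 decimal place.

Equivalent absorption area: A_before = 8.3·0.37 + 61.4·0.48 + 4.1·0.02 + 35.3·0.60 + 35.3·0.01 = 54.158 m².
Treatment contributes 27.6·0.74 = 20.424 sabins.
New total A_after = 74.582 sabins.
NR = 10·log₁₀(74.582/54.158) = 1.4 dB.

1.4 dB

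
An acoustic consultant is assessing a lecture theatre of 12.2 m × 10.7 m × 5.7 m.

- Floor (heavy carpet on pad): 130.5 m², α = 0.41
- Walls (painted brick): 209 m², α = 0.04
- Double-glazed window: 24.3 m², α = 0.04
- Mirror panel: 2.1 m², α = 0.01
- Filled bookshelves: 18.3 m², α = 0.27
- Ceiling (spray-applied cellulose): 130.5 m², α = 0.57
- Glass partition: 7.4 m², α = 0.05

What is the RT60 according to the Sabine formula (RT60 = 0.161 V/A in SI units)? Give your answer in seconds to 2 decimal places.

0.84 seconds

Summing Sᵢαᵢ: 53.505 + 8.360 + 0.972 + 0.021 + 4.941 + 74.385 + 0.370 → A = 142.554 sabins.
Room volume: 744.078 m³.
T = 0.161 V/A = 0.161·744.078/142.554 = 0.84 s.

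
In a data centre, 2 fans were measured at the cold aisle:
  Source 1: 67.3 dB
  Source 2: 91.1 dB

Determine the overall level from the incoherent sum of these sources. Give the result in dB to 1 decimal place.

Converting to relative power and adding: 10^(67.3/10) + 10^(91.1/10) = 1.294e+09.
Combined level = 10 log₁₀(1.294e+09) = 91.1 dB.

91.1 dB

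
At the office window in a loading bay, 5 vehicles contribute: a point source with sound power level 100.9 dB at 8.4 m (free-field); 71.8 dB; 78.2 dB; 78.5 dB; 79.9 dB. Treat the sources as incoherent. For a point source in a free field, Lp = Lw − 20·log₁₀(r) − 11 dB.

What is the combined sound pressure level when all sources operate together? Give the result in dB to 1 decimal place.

84.2 dB

Source at 8.4 m: Lp = 100.9 − 20·log₁₀(8.4) − 11 = 71.4 dB.
Sum in the linear (power) domain: Σ 10^(Lᵢ/10) = 10^(71.4/10) + 10^(71.8/10) + 10^(78.2/10) + 10^(78.5/10) + 10^(79.9/10) = 2.635e+08.
L_total = 10·log₁₀(2.635e+08) = 84.2 dB.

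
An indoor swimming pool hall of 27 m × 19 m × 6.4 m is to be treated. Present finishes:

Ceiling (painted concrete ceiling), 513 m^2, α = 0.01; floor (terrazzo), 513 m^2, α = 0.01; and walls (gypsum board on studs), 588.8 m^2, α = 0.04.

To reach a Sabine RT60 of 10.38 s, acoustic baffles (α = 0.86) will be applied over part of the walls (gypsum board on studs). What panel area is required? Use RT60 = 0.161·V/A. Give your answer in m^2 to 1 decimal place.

20.9

Equivalent absorption area: A₁ = 513·0.01 + 513·0.01 + 588.8·0.04 = 33.812 m^2.
V = 3283.2 m³. Target absorption A₂ = 0.161 × 3283.2 / 10.38 = 50.924 sabins.
ΔA needed = 50.924 − 33.812 = 17.112 sabins.
Each m^2 of panel replacing the walls (gypsum board on studs) adds (0.86 − 0.04) = 0.82 sabins.
Panel area = 17.112 / 0.82 = 20.9 m^2.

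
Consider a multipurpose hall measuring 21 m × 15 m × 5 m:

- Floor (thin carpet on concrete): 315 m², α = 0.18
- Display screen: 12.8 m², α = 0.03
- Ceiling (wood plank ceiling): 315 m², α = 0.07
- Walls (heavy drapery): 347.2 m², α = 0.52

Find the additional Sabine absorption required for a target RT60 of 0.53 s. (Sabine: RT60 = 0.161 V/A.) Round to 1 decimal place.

218.8 sabins

A₁ = Σ Sᵢαᵢ = 315*0.18 + 12.8*0.03 + 315*0.07 + 347.2*0.52 = 259.678 sabins.
Target A₂ = 0.161·1575/0.53 = 478.443 sabins (V = 1575 m³).
Additional absorption ΔA = 478.443 − 259.678 = 218.8 sabins.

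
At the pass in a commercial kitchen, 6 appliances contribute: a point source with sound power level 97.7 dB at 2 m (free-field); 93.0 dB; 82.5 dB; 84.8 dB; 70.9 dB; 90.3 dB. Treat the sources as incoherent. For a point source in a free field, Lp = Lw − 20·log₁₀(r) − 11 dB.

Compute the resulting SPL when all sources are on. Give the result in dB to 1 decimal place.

Source at 2 m: Lp = 97.7 − 20·log₁₀(2) − 11 = 80.7 dB.
Converting to relative power and adding: 10^(80.7/10) + 10^(93.0/10) + 10^(82.5/10) + 10^(84.8/10) + 10^(70.9/10) + 10^(90.3/10) = 3.676e+09.
Combined level = 10 log₁₀(3.676e+09) = 95.7 dB.

95.7 dB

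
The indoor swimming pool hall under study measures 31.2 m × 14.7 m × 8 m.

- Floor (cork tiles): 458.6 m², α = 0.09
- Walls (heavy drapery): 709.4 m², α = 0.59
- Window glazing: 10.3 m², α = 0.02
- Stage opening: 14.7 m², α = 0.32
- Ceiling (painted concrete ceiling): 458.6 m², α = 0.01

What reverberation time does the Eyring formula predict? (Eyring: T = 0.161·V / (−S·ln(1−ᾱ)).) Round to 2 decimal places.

Total surface area S = 458.6 + 709.4 + 10.3 + 14.7 + 458.6 = 1651.6 m².
Σ(Sᵢαᵢ) = 458.6×0.09 + 709.4×0.59 + 10.3×0.02 + 14.7×0.32 + 458.6×0.01 = 469.316.
ᾱ = 469.316 / 1651.6 = 0.2842.
−S·ln(1−ᾱ) = −1651.6 × ln(1 − 0.2842) = 552.220.
V = 31.2 × 14.7 × 8 = 3669.12 m³.
T = 0.161·V/[−S·ln(1−ᾱ)] = 0.161·3669.12/552.220 = 1.07 s.

1.07 s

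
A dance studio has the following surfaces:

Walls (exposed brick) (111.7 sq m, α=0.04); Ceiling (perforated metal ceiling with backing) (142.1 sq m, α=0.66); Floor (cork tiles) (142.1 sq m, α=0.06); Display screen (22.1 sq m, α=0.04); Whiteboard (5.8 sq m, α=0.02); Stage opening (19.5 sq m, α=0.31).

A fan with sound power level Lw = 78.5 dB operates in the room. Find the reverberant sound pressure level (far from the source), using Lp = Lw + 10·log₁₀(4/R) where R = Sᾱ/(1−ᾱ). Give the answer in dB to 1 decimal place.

62.7 dB

Σ(Sᵢαᵢ) = 111.7×0.04 + 142.1×0.66 + 142.1×0.06 + 22.1×0.04 + 5.8×0.02 + 19.5×0.31 = 113.825; total area S = 443.3 sq m.
ᾱ = 113.825/443.3 = 0.2568; R = Sᾱ/(1−ᾱ) = 113.825/(1−0.2568) = 153.155 sq m.
Lp = Lw + 10 log₁₀(4/R) = 78.5 -15.83 = 62.7 dB.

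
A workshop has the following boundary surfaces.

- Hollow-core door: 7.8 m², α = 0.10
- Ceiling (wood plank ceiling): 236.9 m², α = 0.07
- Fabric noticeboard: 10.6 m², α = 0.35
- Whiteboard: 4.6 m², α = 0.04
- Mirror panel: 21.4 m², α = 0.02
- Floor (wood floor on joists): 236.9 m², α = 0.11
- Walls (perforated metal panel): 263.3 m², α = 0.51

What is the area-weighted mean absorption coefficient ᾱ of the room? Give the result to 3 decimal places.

S = Σ Sᵢ = 7.8 + 236.9 + 10.6 + 4.6 + 21.4 + 236.9 + 263.3 = 781.5 m².
Weighted sum Σ Sα = 182.027.
ᾱ = 182.027 / 781.5 = 0.233.

0.233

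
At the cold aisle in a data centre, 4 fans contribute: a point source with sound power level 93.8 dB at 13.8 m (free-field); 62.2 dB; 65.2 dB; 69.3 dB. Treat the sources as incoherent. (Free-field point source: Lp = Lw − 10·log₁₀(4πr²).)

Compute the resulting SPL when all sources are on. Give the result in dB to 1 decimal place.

Source at 13.8 m: Lp = 93.8 − 10·log₁₀(4π·13.8²) = 93.8 − 10·log₁₀(2393.140) = 60.0 dB.
Sum in the linear (power) domain: Σ 10^(Lᵢ/10) = 10^(60.0/10) + 10^(62.2/10) + 10^(65.2/10) + 10^(69.3/10) = 1.448e+07.
Back to dB: 10·log₁₀ Σ = 71.6 dB.

71.6 dB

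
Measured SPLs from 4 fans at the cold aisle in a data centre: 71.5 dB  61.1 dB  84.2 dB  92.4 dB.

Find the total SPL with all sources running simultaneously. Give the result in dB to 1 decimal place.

93.0 dB

Converting to relative power and adding: 10^(71.5/10) + 10^(61.1/10) + 10^(84.2/10) + 10^(92.4/10) = 2.016e+09.
Back to dB: 10·log₁₀ Σ = 93.0 dB.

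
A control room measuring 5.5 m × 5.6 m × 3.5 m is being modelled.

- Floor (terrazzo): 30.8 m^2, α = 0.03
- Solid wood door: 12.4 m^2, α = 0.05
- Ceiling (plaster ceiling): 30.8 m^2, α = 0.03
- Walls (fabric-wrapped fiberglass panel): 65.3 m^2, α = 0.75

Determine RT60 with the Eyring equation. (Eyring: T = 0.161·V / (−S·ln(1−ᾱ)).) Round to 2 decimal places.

Total surface area S = 30.8 + 12.4 + 30.8 + 65.3 = 139.3 m^2.
Σ(Sᵢαᵢ) = 30.8×0.03 + 12.4×0.05 + 30.8×0.03 + 65.3×0.75 = 51.443.
ᾱ = 51.443 / 139.3 = 0.3693.
−S·ln(1−ᾱ) = −139.3 × ln(1 − 0.3693) = 64.207.
V = 5.5 × 5.6 × 3.5 = 107.8 m³.
RT60 = 0.161 × 107.8 / 64.207 = 0.27 s.

0.27 seconds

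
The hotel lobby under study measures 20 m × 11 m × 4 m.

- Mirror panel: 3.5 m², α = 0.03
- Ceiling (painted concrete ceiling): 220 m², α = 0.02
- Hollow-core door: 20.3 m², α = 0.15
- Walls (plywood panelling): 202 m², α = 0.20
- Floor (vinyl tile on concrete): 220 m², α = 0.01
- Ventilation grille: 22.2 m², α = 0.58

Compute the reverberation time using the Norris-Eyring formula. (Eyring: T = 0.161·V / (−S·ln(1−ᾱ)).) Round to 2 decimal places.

Total surface area S = 3.5 + 220 + 20.3 + 202 + 220 + 22.2 = 688.0 m².
Absorption A = 3.5×0.03 + 220×0.02 + 20.3×0.15 + 202×0.20 + 220×0.01 + 22.2×0.58 = 63.026 sabins.
Mean coefficient ᾱ = A/S = 0.0916.
−S·ln(1−ᾱ) = −688.0 × ln(1 − 0.0916) = 66.096.
V = 20 × 11 × 4 = 880 m³.
RT60 = 0.161 × 880 / 66.096 = 2.14 s.

2.14 sec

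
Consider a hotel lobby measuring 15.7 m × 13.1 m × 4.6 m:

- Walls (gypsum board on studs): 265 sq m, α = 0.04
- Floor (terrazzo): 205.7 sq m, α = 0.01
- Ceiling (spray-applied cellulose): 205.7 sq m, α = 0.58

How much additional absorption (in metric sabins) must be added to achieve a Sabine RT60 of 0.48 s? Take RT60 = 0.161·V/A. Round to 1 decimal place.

Total absorption A₁ = 265*0.04 + 205.7*0.01 + 205.7*0.58
  = 10.600 + 2.057 + 119.306 = 131.963 sq m sabins.
V = 946.082 m³. Required absorption A₂ = 0.161 × 946.082 / 0.48 = 317.332 sabins.
Shortfall: 317.332 − 131.963 = 185.4 sabins.

185.4 sabins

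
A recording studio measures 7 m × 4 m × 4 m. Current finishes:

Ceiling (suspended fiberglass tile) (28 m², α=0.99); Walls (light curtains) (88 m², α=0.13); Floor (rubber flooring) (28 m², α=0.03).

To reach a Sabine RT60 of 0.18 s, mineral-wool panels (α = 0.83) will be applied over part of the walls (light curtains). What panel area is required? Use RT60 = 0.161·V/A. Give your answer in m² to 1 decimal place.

Equivalent absorption area: A₁ = 28×0.99 + 88×0.13 + 28×0.03 = 40.000 m².
Required A₂ = 0.161·112/0.18 = 100.178 sabins.
ΔA needed = 100.178 − 40.000 = 60.178 sabins.
Each m² of panel replacing the walls (light curtains) adds (0.83 − 0.13) = 0.70 sabins.
Area = ΔA/Δα = 60.178/0.70 = 86.0 m².

86.0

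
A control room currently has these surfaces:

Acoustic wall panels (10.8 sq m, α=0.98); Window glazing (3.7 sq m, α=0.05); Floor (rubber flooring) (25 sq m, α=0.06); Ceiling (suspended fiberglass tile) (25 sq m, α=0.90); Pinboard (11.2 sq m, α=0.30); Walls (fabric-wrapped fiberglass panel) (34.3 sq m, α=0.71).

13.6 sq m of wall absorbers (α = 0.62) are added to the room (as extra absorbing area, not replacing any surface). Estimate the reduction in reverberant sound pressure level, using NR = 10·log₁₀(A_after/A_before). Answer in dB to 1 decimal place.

Equivalent absorption area: A_before = 10.8*0.98 + 3.7*0.05 + 25*0.06 + 25*0.90 + 11.2*0.30 + 34.3*0.71 = 62.482 sq m.
Added absorption = 13.6 × 0.62 = 8.432 sabins.
New total A_after = 70.914 sabins.
NR = 10·log₁₀(70.914/62.482) = 0.5 dB.

0.5 dB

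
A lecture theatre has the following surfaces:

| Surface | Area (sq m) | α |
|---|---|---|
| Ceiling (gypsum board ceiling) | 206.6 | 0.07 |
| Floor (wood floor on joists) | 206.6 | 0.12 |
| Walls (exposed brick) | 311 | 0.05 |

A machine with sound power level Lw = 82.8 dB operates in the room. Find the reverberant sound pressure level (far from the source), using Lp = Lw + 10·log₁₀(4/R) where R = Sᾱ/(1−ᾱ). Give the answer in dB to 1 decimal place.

71.1 dB

A = 54.804 sabins; S = 724.2 sq m.
ᾱ = 54.804/724.2 = 0.0757; R = Sᾱ/(1−ᾱ) = 54.804/(1−0.0757) = 59.292 sq m.
Lp = Lw + 10 log₁₀(4/R) = 82.8 -11.71 = 71.1 dB.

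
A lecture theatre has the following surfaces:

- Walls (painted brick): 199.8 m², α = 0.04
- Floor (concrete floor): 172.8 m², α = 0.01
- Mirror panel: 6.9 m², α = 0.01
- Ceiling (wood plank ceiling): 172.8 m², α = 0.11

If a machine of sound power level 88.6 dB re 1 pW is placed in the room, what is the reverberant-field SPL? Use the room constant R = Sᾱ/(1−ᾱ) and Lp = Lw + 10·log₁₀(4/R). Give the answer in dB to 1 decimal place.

79.8 dB

A = 28.797 sabins; S = 552.3 m².
ᾱ = 28.797/552.3 = 0.0521; R = Sᾱ/(1−ᾱ) = 28.797/(1−0.0521) = 30.380 m².
Lp = Lw + 10 log₁₀(4/R) = 88.6 -8.81 = 79.8 dB.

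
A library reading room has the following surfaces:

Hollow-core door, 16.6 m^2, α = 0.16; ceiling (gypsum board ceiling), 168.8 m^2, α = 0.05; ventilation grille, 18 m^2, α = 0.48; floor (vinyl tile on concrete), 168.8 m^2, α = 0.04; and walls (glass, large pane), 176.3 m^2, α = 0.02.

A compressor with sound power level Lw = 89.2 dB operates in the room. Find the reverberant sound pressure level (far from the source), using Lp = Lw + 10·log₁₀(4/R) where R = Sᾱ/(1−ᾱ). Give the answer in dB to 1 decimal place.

Σ(Sᵢαᵢ) = 16.6×0.16 + 168.8×0.05 + 18×0.48 + 168.8×0.04 + 176.3×0.02 = 30.014; total area S = 548.5 m^2.
ᾱ = 30.014/548.5 = 0.0547; R = Sᾱ/(1−ᾱ) = 30.014/(1−0.0547) = 31.751 m^2.
Lp = 89.2 + 10·log₁₀(4/31.751) = 89.2 + (-9.00) = 80.2 dB.

80.2 dB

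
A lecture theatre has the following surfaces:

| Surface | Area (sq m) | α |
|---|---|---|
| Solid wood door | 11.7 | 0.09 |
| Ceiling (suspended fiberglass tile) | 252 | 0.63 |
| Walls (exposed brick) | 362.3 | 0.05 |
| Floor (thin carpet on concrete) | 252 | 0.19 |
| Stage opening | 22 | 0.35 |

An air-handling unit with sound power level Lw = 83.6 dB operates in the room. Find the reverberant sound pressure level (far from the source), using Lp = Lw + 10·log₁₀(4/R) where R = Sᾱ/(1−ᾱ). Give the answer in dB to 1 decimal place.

64.6 dB

Σ(Sᵢαᵢ) = 11.7×0.09 + 252×0.63 + 362.3×0.05 + 252×0.19 + 22×0.35 = 233.508; total area S = 900.0 sq m.
ᾱ = 0.2595, so room constant R = A/(1−ᾱ) = 315.338 sq m.
Lp = Lw + 10 log₁₀(4/R) = 83.6 -18.97 = 64.6 dB.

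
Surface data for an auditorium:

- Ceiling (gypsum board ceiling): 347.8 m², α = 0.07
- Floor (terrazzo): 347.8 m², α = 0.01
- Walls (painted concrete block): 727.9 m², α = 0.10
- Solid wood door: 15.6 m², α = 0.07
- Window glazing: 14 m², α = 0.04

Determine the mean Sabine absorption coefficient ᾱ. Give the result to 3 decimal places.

S = Σ Sᵢ = 347.8 + 347.8 + 727.9 + 15.6 + 14 = 1453.1 m².
Weighted sum Σ Sα = 102.266.
ᾱ = 102.266 / 1453.1 = 0.070.

0.070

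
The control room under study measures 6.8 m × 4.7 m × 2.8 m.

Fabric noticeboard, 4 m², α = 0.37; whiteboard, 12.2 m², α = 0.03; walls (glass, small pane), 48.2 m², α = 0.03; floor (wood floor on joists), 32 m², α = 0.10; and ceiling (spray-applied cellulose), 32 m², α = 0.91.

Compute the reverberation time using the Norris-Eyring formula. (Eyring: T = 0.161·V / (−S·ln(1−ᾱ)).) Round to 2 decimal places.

Total surface area S = 4 + 12.2 + 48.2 + 32 + 32 = 128.4 m².
Σ(Sᵢαᵢ) = 4·0.37 + 12.2·0.03 + 48.2·0.03 + 32·0.10 + 32·0.91 = 35.612.
Mean coefficient ᾱ = A/S = 0.2774.
Eyring denominator: −S ln(1−ᾱ) = 41.717.
V = 6.8 × 4.7 × 2.8 = 89.488 m³.
T = 0.161·V/[−S·ln(1−ᾱ)] = 0.161·89.488/41.717 = 0.35 s.

0.35 s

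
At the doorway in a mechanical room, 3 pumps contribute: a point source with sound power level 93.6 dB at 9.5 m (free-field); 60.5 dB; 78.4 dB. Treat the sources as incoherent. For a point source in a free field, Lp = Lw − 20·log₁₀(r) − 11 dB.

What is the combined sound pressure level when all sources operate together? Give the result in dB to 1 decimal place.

Source at 9.5 m: Lp = 93.6 − 20·log₁₀(9.5) − 11 = 63.0 dB.
Σ 10^(Lᵢ/10) = 7.23e+07.
L_total = 10·log₁₀(7.23e+07) = 78.6 dB.

78.6 dB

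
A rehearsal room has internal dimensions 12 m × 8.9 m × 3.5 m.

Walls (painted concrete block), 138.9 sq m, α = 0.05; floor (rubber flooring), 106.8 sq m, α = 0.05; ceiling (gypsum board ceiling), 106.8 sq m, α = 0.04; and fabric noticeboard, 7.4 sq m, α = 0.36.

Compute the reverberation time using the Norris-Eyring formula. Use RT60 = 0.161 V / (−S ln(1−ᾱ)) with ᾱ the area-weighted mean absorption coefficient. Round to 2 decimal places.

3.05 sec

Total surface area S = 138.9 + 106.8 + 106.8 + 7.4 = 359.9 sq m.
Absorption A = 138.9·0.05 + 106.8·0.05 + 106.8·0.04 + 7.4·0.36 = 19.221 sabins.
ᾱ = 19.221 / 359.9 = 0.0534.
Eyring denominator: −S ln(1−ᾱ) = 19.751.
V = 12 × 8.9 × 3.5 = 373.8 m³.
RT60 = 0.161 × 373.8 / 19.751 = 3.05 s.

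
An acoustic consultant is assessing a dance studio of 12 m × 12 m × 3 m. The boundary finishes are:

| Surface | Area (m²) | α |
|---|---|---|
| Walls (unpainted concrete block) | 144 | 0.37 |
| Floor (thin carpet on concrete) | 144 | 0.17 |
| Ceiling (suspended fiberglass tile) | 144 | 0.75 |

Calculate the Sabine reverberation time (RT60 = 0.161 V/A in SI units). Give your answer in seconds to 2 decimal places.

0.37 seconds

A = Σ Sᵢαᵢ = 144*0.37 + 144*0.17 + 144*0.75 = 185.760 sabins.
Volume V = 12 × 12 × 3 = 432 m³.
T = 0.161 V/A = 0.161·432/185.760 = 0.37 s.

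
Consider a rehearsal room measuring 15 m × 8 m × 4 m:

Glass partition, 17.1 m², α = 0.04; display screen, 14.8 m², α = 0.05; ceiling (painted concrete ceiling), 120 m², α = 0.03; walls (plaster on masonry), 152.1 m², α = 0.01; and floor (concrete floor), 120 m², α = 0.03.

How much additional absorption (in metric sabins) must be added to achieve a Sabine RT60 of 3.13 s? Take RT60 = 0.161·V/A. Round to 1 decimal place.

14.5 sabins

Equivalent absorption area: A₁ = 17.1·0.04 + 14.8·0.05 + 120·0.03 + 152.1·0.01 + 120·0.03 = 10.145 m².
For T = 3.13 s, need A₂ = 0.161·V/T = 0.161·480/3.13 = 24.690 sabins.
Additional absorption ΔA = 24.690 − 10.145 = 14.5 sabins.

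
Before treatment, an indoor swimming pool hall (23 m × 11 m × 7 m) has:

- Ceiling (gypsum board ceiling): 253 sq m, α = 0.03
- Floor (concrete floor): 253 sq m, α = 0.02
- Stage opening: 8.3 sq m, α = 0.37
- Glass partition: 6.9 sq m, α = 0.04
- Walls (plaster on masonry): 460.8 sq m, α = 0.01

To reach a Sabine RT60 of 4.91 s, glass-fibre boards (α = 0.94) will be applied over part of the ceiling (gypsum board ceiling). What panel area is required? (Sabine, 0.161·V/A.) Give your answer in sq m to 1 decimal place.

41.2

Summing Sᵢαᵢ: 7.590 + 5.060 + 3.071 + 0.276 + 4.608 → A₁ = 20.605 sabins.
Required A₂ = 0.161·1771/4.91 = 58.071 sabins.
Absorption to add: 58.071 − 20.605 = 37.466 sabins.
Each sq m of panel replacing the ceiling (gypsum board ceiling) adds (0.94 − 0.03) = 0.91 sabins.
Area = ΔA/Δα = 37.466/0.91 = 41.2 sq m.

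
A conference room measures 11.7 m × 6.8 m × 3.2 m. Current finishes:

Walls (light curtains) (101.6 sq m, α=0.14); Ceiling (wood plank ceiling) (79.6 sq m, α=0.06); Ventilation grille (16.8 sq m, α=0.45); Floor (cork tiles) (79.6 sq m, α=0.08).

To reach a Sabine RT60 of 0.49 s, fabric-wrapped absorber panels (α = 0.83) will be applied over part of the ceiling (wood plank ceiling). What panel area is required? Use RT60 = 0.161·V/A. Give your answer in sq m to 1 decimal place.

65.9

A₁ = Σ Sᵢαᵢ = 101.6·0.14 + 79.6·0.06 + 16.8·0.45 + 79.6·0.08 = 32.928 sabins.
V = 254.592 m³. Target absorption A₂ = 0.161 × 254.592 / 0.49 = 83.652 sabins.
ΔA needed = 83.652 − 32.928 = 50.724 sabins.
Each sq m of panel replacing the ceiling (wood plank ceiling) adds (0.83 − 0.06) = 0.77 sabins.
Area = ΔA/Δα = 50.724/0.77 = 65.9 sq m.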